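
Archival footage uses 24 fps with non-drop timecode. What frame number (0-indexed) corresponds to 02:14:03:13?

frame 193045

Total seconds to the label: (2 × 3600 + 14 × 60 + 3) = 8043.
Frame index = 8043 × 24 + 13 = 193045.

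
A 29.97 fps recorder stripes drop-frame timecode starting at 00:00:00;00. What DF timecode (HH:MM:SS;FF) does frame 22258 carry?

00:12:22;20

Each 10-minute DF block holds 10 × 60 × 30 − 9 × 2 = 17982 frames. 22258 ÷ 17982 → 1 full block, remainder 4276.
Within the partial block the first minute is 1800 frames and each further minute 1798, so 2 further minute boundaries passed. Total skipped labels = 18 × 1 + 2 × 2 = 22.
Non-drop label index = 22258 + 22 = 22280; at 30 labels/s that is 00:12:22:20, i.e. DF 00:12:22;20.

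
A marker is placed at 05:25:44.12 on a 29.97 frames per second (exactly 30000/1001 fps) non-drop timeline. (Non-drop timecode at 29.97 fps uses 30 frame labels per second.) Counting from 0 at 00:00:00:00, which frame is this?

Total seconds to the label: (5 × 3600 + 25 × 60 + 44) = 19544.
Frame index = 19544 × 30 + 12 = 586332.

frame 586332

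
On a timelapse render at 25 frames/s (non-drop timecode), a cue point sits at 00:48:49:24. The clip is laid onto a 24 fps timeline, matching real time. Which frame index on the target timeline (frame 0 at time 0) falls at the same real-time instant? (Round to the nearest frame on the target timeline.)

Source frame index: (0×3600 + 48×60 + 49) × 25 + 24 = 73249.
Real time: 73249 / (25) = 73249/25 s.
Target frame: (73249/25) × (24) = 1757976/25 ≈ 70319.040 → 70319.

frame 70319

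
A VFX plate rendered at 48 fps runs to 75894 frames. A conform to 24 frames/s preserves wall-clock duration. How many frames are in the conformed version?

37947 frames

Target frames = source frames × (target rate / source rate) = 75894 × (24)/(48) = 75894 × 1/2 = 37947.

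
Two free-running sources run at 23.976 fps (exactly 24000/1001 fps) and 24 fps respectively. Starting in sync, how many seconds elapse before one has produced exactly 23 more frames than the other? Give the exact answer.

23023/24 seconds

The gap grows by |24 − 24000/1001| = 24/1001 frames per second.
Time for a 23-frame gap: 23 ÷ (24/1001) = 23023/24 s.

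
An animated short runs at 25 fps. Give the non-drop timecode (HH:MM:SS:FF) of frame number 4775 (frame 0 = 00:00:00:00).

4775 ÷ 25 = 191 full seconds, remainder 0 frames.
191 s = 0 h 3 min 11 s.
Timecode: 00:03:11:00.

00:03:11:00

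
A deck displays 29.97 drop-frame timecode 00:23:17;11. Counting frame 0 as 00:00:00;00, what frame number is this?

Complete 10-minute blocks: 2, each 17982 frames → 35964.
Remaining 3 whole minutes in the current block: 1800 + 2 × 1798 = 5396 frames.
Within the current minute: 17 × 30 + 11 − 2 = 519 (labels ;00/;01 skipped at this minute). Total = 35964 + 5396 + 519 = 41879.

41879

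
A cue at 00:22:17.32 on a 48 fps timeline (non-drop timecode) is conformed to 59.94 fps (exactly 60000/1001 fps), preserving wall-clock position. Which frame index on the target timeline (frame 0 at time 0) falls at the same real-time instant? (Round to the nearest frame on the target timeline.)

frame 80180

Source frame index: (0×3600 + 22×60 + 17) × 48 + 32 = 64208.
Real time: 64208 / (48) = 4013/3 s.
Target frame: (4013/3) × (60000/1001) = 80260000/1001 ≈ 80179.820 → 80180.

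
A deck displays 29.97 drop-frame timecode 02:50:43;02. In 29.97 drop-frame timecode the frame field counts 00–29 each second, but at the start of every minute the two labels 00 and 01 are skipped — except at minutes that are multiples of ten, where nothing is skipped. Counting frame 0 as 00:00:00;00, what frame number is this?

306986

Complete 10-minute blocks: 17, each 17982 frames → 305694.
Remaining 0 whole minutes in the current block: 0 frames.
Within the current minute: 43 × 30 + 2 = 1292. Total = 305694 + 0 + 1292 = 306986.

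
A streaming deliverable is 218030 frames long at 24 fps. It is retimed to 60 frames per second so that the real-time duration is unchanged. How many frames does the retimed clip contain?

545075 frames

Frames at target rate = 218030 × (60) / (24) = 545075.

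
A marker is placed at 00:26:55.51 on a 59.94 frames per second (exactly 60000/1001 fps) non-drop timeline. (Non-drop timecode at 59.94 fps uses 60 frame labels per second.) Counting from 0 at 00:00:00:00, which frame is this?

Total seconds to the label: (0 × 3600 + 26 × 60 + 55) = 1615.
Frame index = 1615 × 60 + 51 = 96951.

frame 96951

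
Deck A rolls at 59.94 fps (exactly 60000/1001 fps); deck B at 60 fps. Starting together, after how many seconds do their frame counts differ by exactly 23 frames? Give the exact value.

23023/60 seconds

The gap grows by |60 − 60000/1001| = 60/1001 frames per second.
Time for a 23-frame gap: 23 ÷ (60/1001) = 23023/60 s.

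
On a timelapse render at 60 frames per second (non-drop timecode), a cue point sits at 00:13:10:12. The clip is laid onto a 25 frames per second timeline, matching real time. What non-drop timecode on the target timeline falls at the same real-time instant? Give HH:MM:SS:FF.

00:13:10:05

Source frame index: (0×3600 + 13×60 + 10) × 60 + 12 = 47412.
Real time: 47412 / (60) = 3951/5 s.
Target frame: (3951/5) × (25) = 19755.
At 25 labels/s: frame 19755 → 00:13:10:05.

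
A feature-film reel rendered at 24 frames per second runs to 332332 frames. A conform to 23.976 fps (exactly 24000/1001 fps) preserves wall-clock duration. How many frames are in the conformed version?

Target frames = source frames × (target rate / source rate) = 332332 × (24000/1001)/(24) = 332332 × 1000/1001 = 332000.

332000 frames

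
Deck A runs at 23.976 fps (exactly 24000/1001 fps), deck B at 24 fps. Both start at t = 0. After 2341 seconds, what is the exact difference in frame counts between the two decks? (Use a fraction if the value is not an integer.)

56184/1001 frames

A emits 24000/1001 × 2341 = 56184000/1001 frames; B emits 24 × 2341 = 56184.
Difference = 56184/1001 frames (≈ 56.1279); B is ahead of A.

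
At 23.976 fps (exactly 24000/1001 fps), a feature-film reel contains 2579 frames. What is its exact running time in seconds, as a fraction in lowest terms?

2581579/24000 seconds

Running time = 2579 ÷ (24000/1001) = 2579 × 1001/24000 = 2581579/24000 s.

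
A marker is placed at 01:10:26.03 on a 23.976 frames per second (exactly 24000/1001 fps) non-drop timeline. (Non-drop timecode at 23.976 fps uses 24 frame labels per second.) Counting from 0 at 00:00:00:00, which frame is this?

101427

Total seconds to the label: (1 × 3600 + 10 × 60 + 26) = 4226.
Frame index = 4226 × 24 + 3 = 101427.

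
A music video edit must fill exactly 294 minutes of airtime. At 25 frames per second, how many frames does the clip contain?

294 min = 17640 s.
Frames = 17640 × 25 = 441000.

441000 frames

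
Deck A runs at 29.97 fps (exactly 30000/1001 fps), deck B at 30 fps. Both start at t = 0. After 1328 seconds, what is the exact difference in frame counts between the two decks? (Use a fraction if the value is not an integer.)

39840/1001 frames

A emits 30000/1001 × 1328 = 39840000/1001 frames; B emits 30 × 1328 = 39840.
Difference = 39840/1001 frames (≈ 39.8002); B is ahead of A.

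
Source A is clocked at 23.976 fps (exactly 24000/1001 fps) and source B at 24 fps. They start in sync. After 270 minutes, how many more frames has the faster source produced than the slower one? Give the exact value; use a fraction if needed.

270 min = 16200 s.
A emits 24000/1001 × 16200 = 388800000/1001 frames; B emits 24 × 16200 = 388800.
Difference = 388800/1001 frames (≈ 388.4116); B is ahead of A.

388800/1001 frames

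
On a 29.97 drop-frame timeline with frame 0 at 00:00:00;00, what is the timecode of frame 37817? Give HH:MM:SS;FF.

Each 10-minute DF block holds 10 × 60 × 30 − 9 × 2 = 17982 frames. 37817 ÷ 17982 → 2 full blocks, remainder 1853.
Within the partial block the first minute is 1800 frames and each further minute 1798, so 1 further minute boundary passed. Total skipped labels = 18 × 2 + 2 × 1 = 38.
Non-drop label index = 37817 + 38 = 37855; at 30 labels/s that is 00:21:01:25, i.e. DF 00:21:01;25.

00:21:01;25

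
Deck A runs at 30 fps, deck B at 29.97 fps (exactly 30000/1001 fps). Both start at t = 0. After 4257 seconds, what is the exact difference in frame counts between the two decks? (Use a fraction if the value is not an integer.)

11610/91 frames

A emits 30 × 4257 = 127710 frames; B emits 30000/1001 × 4257 = 11610000/91.
Difference = 11610/91 frames (≈ 127.5824); B is behind A.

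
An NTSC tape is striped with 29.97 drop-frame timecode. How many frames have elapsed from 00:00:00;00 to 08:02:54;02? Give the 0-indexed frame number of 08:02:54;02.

868354

As if non-drop at 30 labels/s: (8 × 3600 + 2 × 60 + 54) × 30 + 2 = 869222.
Minute boundaries passed: 482; those not divisible by 10: 482 − 48 = 434; dropped labels = 2 × 434 = 868.
Actual frame index = 869222 − 868 = 868354.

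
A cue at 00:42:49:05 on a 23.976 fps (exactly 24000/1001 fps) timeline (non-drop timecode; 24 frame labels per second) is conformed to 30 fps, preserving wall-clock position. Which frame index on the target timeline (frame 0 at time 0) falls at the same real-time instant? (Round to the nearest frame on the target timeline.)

Source frame index: (0×3600 + 42×60 + 49) × 24 + 5 = 61661.
Real time: 61661 / (24000/1001) = 61722661/24000 s.
Target frame: (61722661/24000) × (30) = 61722661/800 ≈ 77153.326 → 77153.

frame 77153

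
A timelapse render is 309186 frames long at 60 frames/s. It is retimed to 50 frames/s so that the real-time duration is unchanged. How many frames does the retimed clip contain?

257655 frames

Target frames = source frames × (target rate / source rate) = 309186 × (50)/(60) = 309186 × 5/6 = 257655.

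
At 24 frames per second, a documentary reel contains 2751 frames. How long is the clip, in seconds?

114.625 seconds

Running time = 2751 / (24) = 114.625 s.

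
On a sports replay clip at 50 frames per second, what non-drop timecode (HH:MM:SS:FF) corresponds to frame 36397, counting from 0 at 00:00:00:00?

00:12:07:47

36397 ÷ 50 = 727 full seconds, remainder 47 frames.
727 s = 0 h 12 min 7 s.
Timecode: 00:12:07:47.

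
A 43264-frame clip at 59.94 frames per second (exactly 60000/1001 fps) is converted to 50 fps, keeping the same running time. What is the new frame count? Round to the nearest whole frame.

Frames at target rate = 43264 × (50) / (60000/1001) = 2706704/75 ≈ 36089.387.
Nearest whole frame: 36089.

36089 frames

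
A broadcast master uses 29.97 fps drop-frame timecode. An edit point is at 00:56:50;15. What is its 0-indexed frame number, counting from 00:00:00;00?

Complete 10-minute blocks: 5, each 17982 frames → 89910.
Remaining 6 whole minutes in the current block: 1800 + 5 × 1798 = 10790 frames.
Within the current minute: 50 × 30 + 15 − 2 = 1513 (labels ;00/;01 skipped at this minute). Total = 89910 + 10790 + 1513 = 102213.

102213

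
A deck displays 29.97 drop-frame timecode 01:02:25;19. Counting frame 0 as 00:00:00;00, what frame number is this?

Complete 10-minute blocks: 6, each 17982 frames → 107892.
Remaining 2 whole minutes in the current block: 1800 + 1 × 1798 = 3598 frames.
Within the current minute: 25 × 30 + 19 − 2 = 767 (labels ;00/;01 skipped at this minute). Total = 107892 + 3598 + 767 = 112257.

112257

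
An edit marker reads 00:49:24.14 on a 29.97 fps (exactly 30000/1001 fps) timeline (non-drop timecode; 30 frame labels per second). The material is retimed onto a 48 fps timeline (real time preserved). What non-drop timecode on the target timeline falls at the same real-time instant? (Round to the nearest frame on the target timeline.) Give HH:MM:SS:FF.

Source frame index: (0×3600 + 49×60 + 24) × 30 + 14 = 88934.
Real time: 88934 / (30000/1001) = 44511467/15000 s.
Target frame: (44511467/15000) × (48) = 89022934/625 ≈ 142436.694 → 142437.
At 48 labels/s: frame 142437 → 00:49:27:21.

00:49:27:21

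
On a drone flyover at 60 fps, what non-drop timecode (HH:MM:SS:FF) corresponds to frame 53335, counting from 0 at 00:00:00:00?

00:14:48:55

53335 ÷ 60 = 888 full seconds, remainder 55 frames.
888 s = 0 h 14 min 48 s.
Timecode: 00:14:48:55.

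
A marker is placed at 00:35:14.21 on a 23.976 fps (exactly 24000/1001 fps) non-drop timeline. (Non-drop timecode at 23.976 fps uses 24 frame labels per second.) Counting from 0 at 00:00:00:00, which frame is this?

frame 50757

Total seconds to the label: (0 × 3600 + 35 × 60 + 14) = 2114.
Frame index = 2114 × 24 + 21 = 50757.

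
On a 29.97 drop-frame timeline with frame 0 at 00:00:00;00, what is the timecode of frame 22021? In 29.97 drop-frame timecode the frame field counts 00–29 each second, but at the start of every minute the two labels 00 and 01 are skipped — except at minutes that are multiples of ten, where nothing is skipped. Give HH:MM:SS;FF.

00:12:14;23

Each 10-minute DF block holds 10 × 60 × 30 − 9 × 2 = 17982 frames. 22021 ÷ 17982 → 1 full block, remainder 4039.
Within the partial block the first minute is 1800 frames and each further minute 1798, so 2 further minute boundaries passed. Total skipped labels = 18 × 1 + 2 × 2 = 22.
Non-drop label index = 22021 + 22 = 22043; at 30 labels/s that is 00:12:14:23, i.e. DF 00:12:14;23.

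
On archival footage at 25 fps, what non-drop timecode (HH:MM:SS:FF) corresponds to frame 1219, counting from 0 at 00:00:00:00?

1219 ÷ 25 = 48 full seconds, remainder 19 frames.
48 s = 0 h 0 min 48 s.
Timecode: 00:00:48:19.

00:00:48:19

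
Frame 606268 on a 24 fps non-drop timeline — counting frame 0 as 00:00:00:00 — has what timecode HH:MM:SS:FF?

07:01:01:04

606268 ÷ 24 = 25261 full seconds, remainder 4 frames.
25261 s = 7 h 1 min 1 s.
Timecode: 07:01:01:04.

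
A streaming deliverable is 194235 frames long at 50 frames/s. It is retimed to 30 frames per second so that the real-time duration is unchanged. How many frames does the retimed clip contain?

Target frames = source frames × (target rate / source rate) = 194235 × (30)/(50) = 194235 × 3/5 = 116541.

116541 frames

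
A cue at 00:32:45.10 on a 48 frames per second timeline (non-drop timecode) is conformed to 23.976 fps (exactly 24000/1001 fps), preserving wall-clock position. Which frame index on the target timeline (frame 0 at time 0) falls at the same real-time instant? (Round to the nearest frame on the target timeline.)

Source frame index: (0×3600 + 32×60 + 45) × 48 + 10 = 94330.
Real time: 94330 / (48) = 47165/24 s.
Target frame: (47165/24) × (24000/1001) = 47165000/1001 ≈ 47117.882 → 47118.

frame 47118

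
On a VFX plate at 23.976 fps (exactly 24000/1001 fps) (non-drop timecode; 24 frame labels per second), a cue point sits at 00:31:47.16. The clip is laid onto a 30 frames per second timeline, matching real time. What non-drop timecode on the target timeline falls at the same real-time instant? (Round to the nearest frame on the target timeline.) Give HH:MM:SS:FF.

00:31:49:17

Source frame index: (0×3600 + 31×60 + 47) × 24 + 16 = 45784.
Real time: 45784 / (24000/1001) = 5728723/3000 s.
Target frame: (5728723/3000) × (30) = 5728723/100 ≈ 57287.230 → 57287.
At 30 labels/s: frame 57287 → 00:31:49:17.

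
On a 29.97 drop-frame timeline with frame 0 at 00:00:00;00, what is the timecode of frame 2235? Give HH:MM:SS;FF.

00:01:14;17

Each 10-minute DF block holds 10 × 60 × 30 − 9 × 2 = 17982 frames. 2235 ÷ 17982 → 0 full blocks, remainder 2235.
Within the partial block the first minute is 1800 frames and each further minute 1798, so 1 further minute boundary passed. Total skipped labels = 18 × 0 + 2 × 1 = 2.
Non-drop label index = 2235 + 2 = 2237; at 30 labels/s that is 00:01:14:17, i.e. DF 00:01:14;17.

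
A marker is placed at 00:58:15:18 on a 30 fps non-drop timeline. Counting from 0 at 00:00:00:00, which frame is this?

104868

Total seconds to the label: (0 × 3600 + 58 × 60 + 15) = 3495.
Frame index = 3495 × 30 + 18 = 104868.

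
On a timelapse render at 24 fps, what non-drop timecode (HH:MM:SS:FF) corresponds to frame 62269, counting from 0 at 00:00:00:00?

00:43:14:13

62269 ÷ 24 = 2594 full seconds, remainder 13 frames.
2594 s = 0 h 43 min 14 s.
Timecode: 00:43:14:13.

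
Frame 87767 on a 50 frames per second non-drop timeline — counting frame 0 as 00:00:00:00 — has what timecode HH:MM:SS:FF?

00:29:15:17

87767 ÷ 50 = 1755 full seconds, remainder 17 frames.
1755 s = 0 h 29 min 15 s.
Timecode: 00:29:15:17.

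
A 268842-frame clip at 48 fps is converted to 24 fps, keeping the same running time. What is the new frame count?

Target frames = source frames × (target rate / source rate) = 268842 × (24)/(48) = 268842 × 1/2 = 134421.

134421 frames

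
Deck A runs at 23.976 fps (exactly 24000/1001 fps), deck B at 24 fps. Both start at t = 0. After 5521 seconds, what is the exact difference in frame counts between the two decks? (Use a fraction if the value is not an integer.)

A emits 24000/1001 × 5521 = 132504000/1001 frames; B emits 24 × 5521 = 132504.
Difference = 132504/1001 frames (≈ 132.3716); B is ahead of A.

132504/1001 frames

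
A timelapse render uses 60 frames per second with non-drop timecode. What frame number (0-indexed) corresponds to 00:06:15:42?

Total seconds to the label: (0 × 3600 + 6 × 60 + 15) = 375.
Frame index = 375 × 60 + 42 = 22542.

frame 22542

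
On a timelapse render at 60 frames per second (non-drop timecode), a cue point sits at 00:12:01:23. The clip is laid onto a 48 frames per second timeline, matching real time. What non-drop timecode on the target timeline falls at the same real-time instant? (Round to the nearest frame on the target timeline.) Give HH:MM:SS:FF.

00:12:01:18

Source frame index: (0×3600 + 12×60 + 1) × 60 + 23 = 43283.
Real time: 43283 / (60) = 43283/60 s.
Target frame: (43283/60) × (48) = 173132/5 ≈ 34626.400 → 34626.
At 48 labels/s: frame 34626 → 00:12:01:18.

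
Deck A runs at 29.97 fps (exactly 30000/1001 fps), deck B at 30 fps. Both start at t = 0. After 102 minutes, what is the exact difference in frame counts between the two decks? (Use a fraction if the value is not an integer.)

183600/1001 frames

102 min = 6120 s.
A emits 30000/1001 × 6120 = 183600000/1001 frames; B emits 30 × 6120 = 183600.
Difference = 183600/1001 frames (≈ 183.4166); B is ahead of A.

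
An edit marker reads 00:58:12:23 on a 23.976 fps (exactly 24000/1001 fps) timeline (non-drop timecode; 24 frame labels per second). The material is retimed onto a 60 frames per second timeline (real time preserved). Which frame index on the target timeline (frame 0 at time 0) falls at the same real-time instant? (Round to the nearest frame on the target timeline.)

frame 209787

Source frame index: (0×3600 + 58×60 + 12) × 24 + 23 = 83831.
Real time: 83831 / (24000/1001) = 83914831/24000 s.
Target frame: (83914831/24000) × (60) = 83914831/400 ≈ 209787.078 → 209787.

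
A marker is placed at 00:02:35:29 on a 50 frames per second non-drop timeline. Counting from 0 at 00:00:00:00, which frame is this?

Total seconds to the label: (0 × 3600 + 2 × 60 + 35) = 155.
Frame index = 155 × 50 + 29 = 7779.

7779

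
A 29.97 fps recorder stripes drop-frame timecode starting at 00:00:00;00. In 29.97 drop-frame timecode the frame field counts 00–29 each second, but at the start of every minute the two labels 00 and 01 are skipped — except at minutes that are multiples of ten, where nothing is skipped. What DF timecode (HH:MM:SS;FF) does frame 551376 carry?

Each 10-minute DF block holds 10 × 60 × 30 − 9 × 2 = 17982 frames. 551376 ÷ 17982 → 30 full blocks, remainder 11916.
Within the partial block the first minute is 1800 frames and each further minute 1798, so 6 further minute boundaries passed. Total skipped labels = 18 × 30 + 2 × 6 = 552.
Non-drop label index = 551376 + 552 = 551928; at 30 labels/s that is 05:06:37:18, i.e. DF 05:06:37;18.

05:06:37;18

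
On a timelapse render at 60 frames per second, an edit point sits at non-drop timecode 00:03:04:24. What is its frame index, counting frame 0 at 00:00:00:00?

Total seconds to the label: (0 × 3600 + 3 × 60 + 4) = 184.
Frame index = 184 × 60 + 24 = 11064.

11064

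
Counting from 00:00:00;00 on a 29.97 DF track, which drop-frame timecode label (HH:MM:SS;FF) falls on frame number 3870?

Ten DF minutes hold 17982 frames, so frame 3870 lies in block 0 (frames 0–17981) with 3870 frames into that block.
The block's first minute is 1800 frames and the rest 1798 each; 3870 frames reaches minute 2, so 0 × 18 + 2 × 2 = 4 labels have been skipped so far.
Adding those back, label number 3870 + 4 = 3874 at 30 labels/s is 129 s + 4 f = 0 h 2 min 9 s frame 4, i.e. 00:02:09;04.

00:02:09;04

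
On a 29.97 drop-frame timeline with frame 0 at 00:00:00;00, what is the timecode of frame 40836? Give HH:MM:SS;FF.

00:22:42;16

Ten DF minutes hold 17982 frames, so frame 40836 lies in block 2 (frames 35964–53945) with 4872 frames into that block.
The block's first minute is 1800 frames and the rest 1798 each; 4872 frames reaches minute 2, so 2 × 18 + 2 × 2 = 40 labels have been skipped so far.
Adding those back, label number 40836 + 40 = 40876 at 30 labels/s is 1362 s + 16 f = 0 h 22 min 42 s frame 16, i.e. 00:22:42;16.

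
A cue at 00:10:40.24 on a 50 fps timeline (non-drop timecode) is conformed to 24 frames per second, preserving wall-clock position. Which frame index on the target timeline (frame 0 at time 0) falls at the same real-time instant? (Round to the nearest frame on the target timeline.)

frame 15372

Source frame index: (0×3600 + 10×60 + 40) × 50 + 24 = 32024.
Real time: 32024 / (50) = 16012/25 s.
Target frame: (16012/25) × (24) = 384288/25 ≈ 15371.520 → 15372.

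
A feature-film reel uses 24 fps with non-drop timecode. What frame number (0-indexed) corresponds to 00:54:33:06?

78558

Total seconds to the label: (0 × 3600 + 54 × 60 + 33) = 3273.
Frame index = 3273 × 24 + 6 = 78558.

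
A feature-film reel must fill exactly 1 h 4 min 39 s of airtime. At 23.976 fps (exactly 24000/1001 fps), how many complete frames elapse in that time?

93002 frames

1 h 4 min 39 s = 3879 s.
Frames = 3879 × 24000/1001 = 93096000/1001 ≈ 93002.9970.
Complete frames: 93002.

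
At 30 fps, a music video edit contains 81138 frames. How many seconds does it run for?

2704.6 seconds

Running time = 81138 / (30) = 2704.6 s.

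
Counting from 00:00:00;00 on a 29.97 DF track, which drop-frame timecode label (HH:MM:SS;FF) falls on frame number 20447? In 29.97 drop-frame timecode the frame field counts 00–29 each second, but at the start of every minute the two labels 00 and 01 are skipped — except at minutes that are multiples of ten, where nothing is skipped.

Each 10-minute DF block holds 10 × 60 × 30 − 9 × 2 = 17982 frames. 20447 ÷ 17982 → 1 full block, remainder 2465.
Within the partial block the first minute is 1800 frames and each further minute 1798, so 1 further minute boundary passed. Total skipped labels = 18 × 1 + 2 × 1 = 20.
Non-drop label index = 20447 + 20 = 20467; at 30 labels/s that is 00:11:22:07, i.e. DF 00:11:22;07.

00:11:22;07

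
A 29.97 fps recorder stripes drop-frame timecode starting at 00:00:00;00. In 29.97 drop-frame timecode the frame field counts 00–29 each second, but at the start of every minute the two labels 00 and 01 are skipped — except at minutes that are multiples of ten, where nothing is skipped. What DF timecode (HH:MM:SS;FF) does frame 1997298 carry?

18:30:43;06

Each 10-minute DF block holds 10 × 60 × 30 − 9 × 2 = 17982 frames. 1997298 ÷ 17982 → 111 full blocks, remainder 1296.
Within the partial block the first minute is 1800 frames and each further minute 1798, so 0 further minute boundaries passed. Total skipped labels = 18 × 111 + 2 × 0 = 1998.
Non-drop label index = 1997298 + 1998 = 1999296; at 30 labels/s that is 18:30:43:06, i.e. DF 18:30:43;06.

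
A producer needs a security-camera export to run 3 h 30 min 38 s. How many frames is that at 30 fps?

379140 frames

3 h 30 min 38 s = 12638 s.
Frames = 12638 × 30 = 379140.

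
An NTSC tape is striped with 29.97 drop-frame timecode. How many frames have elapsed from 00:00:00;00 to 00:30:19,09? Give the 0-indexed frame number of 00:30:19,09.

54525

Complete 10-minute blocks: 3, each 17982 frames → 53946.
Remaining 0 whole minutes in the current block: 0 frames.
Within the current minute: 19 × 30 + 9 = 579. Total = 53946 + 0 + 579 = 54525.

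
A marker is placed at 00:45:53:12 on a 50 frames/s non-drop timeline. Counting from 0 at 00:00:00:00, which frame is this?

Total seconds to the label: (0 × 3600 + 45 × 60 + 53) = 2753.
Frame index = 2753 × 50 + 12 = 137662.

137662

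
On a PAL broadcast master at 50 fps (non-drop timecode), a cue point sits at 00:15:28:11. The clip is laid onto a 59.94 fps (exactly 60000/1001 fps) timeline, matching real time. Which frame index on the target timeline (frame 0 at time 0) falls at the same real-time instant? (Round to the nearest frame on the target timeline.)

Source frame index: (0×3600 + 15×60 + 28) × 50 + 11 = 46411.
Real time: 46411 / (50) = 46411/50 s.
Target frame: (46411/50) × (60000/1001) = 55693200/1001 ≈ 55637.562 → 55638.

frame 55638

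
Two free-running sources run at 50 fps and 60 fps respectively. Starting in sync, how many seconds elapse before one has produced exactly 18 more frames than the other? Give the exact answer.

The gap grows by |60 − 50| = 10 frames per second.
Time for a 18-frame gap: 18 ÷ (10) = 1.8 s.

1.8 seconds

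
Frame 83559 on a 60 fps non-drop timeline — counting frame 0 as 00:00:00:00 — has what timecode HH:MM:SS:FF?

00:23:12:39

83559 ÷ 60 = 1392 full seconds, remainder 39 frames.
1392 s = 0 h 23 min 12 s.
Timecode: 00:23:12:39.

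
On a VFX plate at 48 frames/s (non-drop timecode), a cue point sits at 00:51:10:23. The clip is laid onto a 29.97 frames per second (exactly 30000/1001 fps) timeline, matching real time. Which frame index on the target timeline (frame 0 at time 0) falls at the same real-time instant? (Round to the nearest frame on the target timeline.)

Source frame index: (0×3600 + 51×60 + 10) × 48 + 23 = 147383.
Real time: 147383 / (48) = 147383/48 s.
Target frame: (147383/48) × (30000/1001) = 92114375/1001 ≈ 92022.353 → 92022.

frame 92022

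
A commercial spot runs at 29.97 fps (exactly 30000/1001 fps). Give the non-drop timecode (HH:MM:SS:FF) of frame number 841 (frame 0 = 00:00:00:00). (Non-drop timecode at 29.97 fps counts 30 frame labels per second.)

841 ÷ 30 = 28 full seconds, remainder 1 frame.
28 s = 0 h 0 min 28 s.
Timecode: 00:00:28:01.

00:00:28:01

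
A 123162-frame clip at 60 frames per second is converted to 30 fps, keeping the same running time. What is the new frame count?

Target frames = source frames × (target rate / source rate) = 123162 × (30)/(60) = 123162 × 1/2 = 61581.

61581 frames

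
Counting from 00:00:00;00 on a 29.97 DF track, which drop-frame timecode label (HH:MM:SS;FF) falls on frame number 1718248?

Ten DF minutes hold 17982 frames, so frame 1718248 lies in block 95 (frames 1708290–1726271) with 9958 frames into that block.
The block's first minute is 1800 frames and the rest 1798 each; 9958 frames reaches minute 5, so 95 × 18 + 5 × 2 = 1720 labels have been skipped so far.
Adding those back, label number 1718248 + 1720 = 1719968 at 30 labels/s is 57332 s + 8 f = 15 h 55 min 32 s frame 8, i.e. 15:55:32;08.

15:55:32;08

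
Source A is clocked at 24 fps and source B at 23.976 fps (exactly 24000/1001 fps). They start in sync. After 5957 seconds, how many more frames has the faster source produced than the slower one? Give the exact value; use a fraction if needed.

20424/143 frames

A emits 24 × 5957 = 142968 frames; B emits 24000/1001 × 5957 = 20424000/143.
Difference = 20424/143 frames (≈ 142.8252); B is behind A.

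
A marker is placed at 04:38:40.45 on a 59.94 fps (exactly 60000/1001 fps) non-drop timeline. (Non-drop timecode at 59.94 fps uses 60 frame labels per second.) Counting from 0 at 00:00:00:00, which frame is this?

Total seconds to the label: (4 × 3600 + 38 × 60 + 40) = 16720.
Frame index = 16720 × 60 + 45 = 1003245.

1003245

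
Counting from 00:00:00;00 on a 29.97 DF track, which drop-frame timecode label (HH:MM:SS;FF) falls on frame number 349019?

Ten DF minutes hold 17982 frames, so frame 349019 lies in block 19 (frames 341658–359639) with 7361 frames into that block.
The block's first minute is 1800 frames and the rest 1798 each; 7361 frames reaches minute 4, so 19 × 18 + 4 × 2 = 350 labels have been skipped so far.
Adding those back, label number 349019 + 350 = 349369 at 30 labels/s is 11645 s + 19 f = 3 h 14 min 5 s frame 19, i.e. 03:14:05;19.

03:14:05;19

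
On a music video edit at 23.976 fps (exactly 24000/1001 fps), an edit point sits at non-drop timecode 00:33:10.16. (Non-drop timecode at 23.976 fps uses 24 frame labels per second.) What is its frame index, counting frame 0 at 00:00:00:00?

47776

Total seconds to the label: (0 × 3600 + 33 × 60 + 10) = 1990.
Frame index = 1990 × 24 + 16 = 47776.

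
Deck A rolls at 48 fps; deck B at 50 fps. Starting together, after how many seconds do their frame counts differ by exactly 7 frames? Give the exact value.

3.5 seconds

The gap grows by |50 − 48| = 2 frames per second.
Time for a 7-frame gap: 7 ÷ (2) = 3.5 s.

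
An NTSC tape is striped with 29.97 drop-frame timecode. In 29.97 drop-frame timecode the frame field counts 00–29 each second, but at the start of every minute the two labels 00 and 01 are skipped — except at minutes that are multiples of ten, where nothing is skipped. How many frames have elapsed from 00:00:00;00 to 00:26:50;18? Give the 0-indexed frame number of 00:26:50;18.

48270

As if non-drop at 30 labels/s: (0 × 3600 + 26 × 60 + 50) × 30 + 18 = 48318.
Minute boundaries passed: 26; those not divisible by 10: 26 − 2 = 24; dropped labels = 2 × 24 = 48.
Actual frame index = 48318 − 48 = 48270.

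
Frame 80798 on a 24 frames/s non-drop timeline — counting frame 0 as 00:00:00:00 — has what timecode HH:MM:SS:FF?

00:56:06:14

80798 ÷ 24 = 3366 full seconds, remainder 14 frames.
3366 s = 0 h 56 min 6 s.
Timecode: 00:56:06:14.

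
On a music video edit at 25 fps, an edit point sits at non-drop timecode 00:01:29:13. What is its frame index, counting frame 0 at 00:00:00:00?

frame 2238

Total seconds to the label: (0 × 3600 + 1 × 60 + 29) = 89.
Frame index = 89 × 25 + 13 = 2238.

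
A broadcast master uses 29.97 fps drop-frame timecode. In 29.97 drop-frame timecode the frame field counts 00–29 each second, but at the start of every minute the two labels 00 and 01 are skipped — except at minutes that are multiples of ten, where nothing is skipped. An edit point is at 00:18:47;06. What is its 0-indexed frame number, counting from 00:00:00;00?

33782

As if non-drop at 30 labels/s: (0 × 3600 + 18 × 60 + 47) × 30 + 6 = 33816.
Minute boundaries passed: 18; those not divisible by 10: 18 − 1 = 17; dropped labels = 2 × 17 = 34.
Actual frame index = 33816 − 34 = 33782.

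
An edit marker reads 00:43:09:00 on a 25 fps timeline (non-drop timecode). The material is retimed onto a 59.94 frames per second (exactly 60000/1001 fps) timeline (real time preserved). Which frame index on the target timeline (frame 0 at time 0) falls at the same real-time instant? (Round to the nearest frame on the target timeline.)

Source frame index: (0×3600 + 43×60 + 9) × 25 + 0 = 64725.
Real time: 64725 / (25) = 2589 s.
Target frame: (2589) × (60000/1001) = 155340000/1001 ≈ 155184.815 → 155185.

frame 155185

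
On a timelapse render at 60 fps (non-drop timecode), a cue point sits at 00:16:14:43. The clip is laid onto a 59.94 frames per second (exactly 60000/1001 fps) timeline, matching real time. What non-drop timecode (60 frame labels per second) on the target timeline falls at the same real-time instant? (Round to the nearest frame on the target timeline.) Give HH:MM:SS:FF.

00:16:13:45

Source frame index: (0×3600 + 16×60 + 14) × 60 + 43 = 58483.
Real time: 58483 / (60) = 58483/60 s.
Target frame: (58483/60) × (60000/1001) = 58483000/1001 ≈ 58424.575 → 58425.
At 60 labels/s: frame 58425 → 00:16:13:45.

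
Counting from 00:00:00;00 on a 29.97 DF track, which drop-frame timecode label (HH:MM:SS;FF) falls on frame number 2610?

00:01:27;02

Ten DF minutes hold 17982 frames, so frame 2610 lies in block 0 (frames 0–17981) with 2610 frames into that block.
The block's first minute is 1800 frames and the rest 1798 each; 2610 frames reaches minute 1, so 0 × 18 + 1 × 2 = 2 labels have been skipped so far.
Adding those back, label number 2610 + 2 = 2612 at 30 labels/s is 87 s + 2 f = 0 h 1 min 27 s frame 2, i.e. 00:01:27;02.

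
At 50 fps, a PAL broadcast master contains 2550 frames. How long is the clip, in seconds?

Running time = 2550 / (50) = 51 s.

51 seconds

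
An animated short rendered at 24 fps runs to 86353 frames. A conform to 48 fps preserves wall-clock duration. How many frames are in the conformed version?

172706 frames

Frames at target rate = 86353 × (48) / (24) = 172706.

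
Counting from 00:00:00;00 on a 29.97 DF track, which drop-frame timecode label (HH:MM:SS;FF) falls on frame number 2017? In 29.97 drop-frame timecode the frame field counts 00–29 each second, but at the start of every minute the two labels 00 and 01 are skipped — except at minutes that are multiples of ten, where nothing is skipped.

Each 10-minute DF block holds 10 × 60 × 30 − 9 × 2 = 17982 frames. 2017 ÷ 17982 → 0 full blocks, remainder 2017.
Within the partial block the first minute is 1800 frames and each further minute 1798, so 1 further minute boundary passed. Total skipped labels = 18 × 0 + 2 × 1 = 2.
Non-drop label index = 2017 + 2 = 2019; at 30 labels/s that is 00:01:07:09, i.e. DF 00:01:07;09.

00:01:07;09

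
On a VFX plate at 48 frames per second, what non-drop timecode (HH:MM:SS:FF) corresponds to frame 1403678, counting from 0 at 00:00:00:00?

1403678 ÷ 48 = 29243 full seconds, remainder 14 frames.
29243 s = 8 h 7 min 23 s.
Timecode: 08:07:23:14.

08:07:23:14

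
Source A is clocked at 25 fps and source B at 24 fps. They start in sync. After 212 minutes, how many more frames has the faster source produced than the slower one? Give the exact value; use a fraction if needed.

212 min = 12720 s.
A emits 25 × 12720 = 318000 frames; B emits 24 × 12720 = 305280.
Difference = 12720 frames; B is behind A.

12720 frames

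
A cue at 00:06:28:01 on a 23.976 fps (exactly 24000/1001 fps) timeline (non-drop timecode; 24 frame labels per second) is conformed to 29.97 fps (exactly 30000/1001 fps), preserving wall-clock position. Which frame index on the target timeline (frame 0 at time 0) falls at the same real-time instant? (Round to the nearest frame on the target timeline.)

frame 11641

Source frame index: (0×3600 + 6×60 + 28) × 24 + 1 = 9313.
Real time: 9313 / (24000/1001) = 9322313/24000 s.
Target frame: (9322313/24000) × (30000/1001) = 46565/4 ≈ 11641.250 → 11641.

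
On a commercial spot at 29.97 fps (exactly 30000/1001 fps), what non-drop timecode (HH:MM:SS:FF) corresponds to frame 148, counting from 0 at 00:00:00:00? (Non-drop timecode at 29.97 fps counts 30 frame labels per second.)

148 ÷ 30 = 4 full seconds, remainder 28 frames.
4 s = 0 h 0 min 4 s.
Timecode: 00:00:04:28.

00:00:04:28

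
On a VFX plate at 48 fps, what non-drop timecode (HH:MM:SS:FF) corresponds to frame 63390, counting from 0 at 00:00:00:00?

00:22:00:30

63390 ÷ 48 = 1320 full seconds, remainder 30 frames.
1320 s = 0 h 22 min 0 s.
Timecode: 00:22:00:30.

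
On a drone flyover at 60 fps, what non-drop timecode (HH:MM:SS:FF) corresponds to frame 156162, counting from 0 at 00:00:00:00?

156162 ÷ 60 = 2602 full seconds, remainder 42 frames.
2602 s = 0 h 43 min 22 s.
Timecode: 00:43:22:42.

00:43:22:42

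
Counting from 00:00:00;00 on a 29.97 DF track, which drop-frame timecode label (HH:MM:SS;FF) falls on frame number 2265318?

20:59:46;06

Ten DF minutes hold 17982 frames, so frame 2265318 lies in block 125 (frames 2247750–2265731) with 17568 frames into that block.
The block's first minute is 1800 frames and the rest 1798 each; 17568 frames reaches minute 9, so 125 × 18 + 9 × 2 = 2268 labels have been skipped so far.
Adding those back, label number 2265318 + 2268 = 2267586 at 30 labels/s is 75586 s + 6 f = 20 h 59 min 46 s frame 6, i.e. 20:59:46;06.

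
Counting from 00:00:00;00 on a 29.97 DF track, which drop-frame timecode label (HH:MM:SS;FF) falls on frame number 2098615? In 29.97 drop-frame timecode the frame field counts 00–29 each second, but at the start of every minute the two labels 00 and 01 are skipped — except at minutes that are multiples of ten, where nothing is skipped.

19:27:03;27

Each 10-minute DF block holds 10 × 60 × 30 − 9 × 2 = 17982 frames. 2098615 ÷ 17982 → 116 full blocks, remainder 12703.
Within the partial block the first minute is 1800 frames and each further minute 1798, so 7 further minute boundaries passed. Total skipped labels = 18 × 116 + 2 × 7 = 2102.
Non-drop label index = 2098615 + 2102 = 2100717; at 30 labels/s that is 19:27:03:27, i.e. DF 19:27:03;27.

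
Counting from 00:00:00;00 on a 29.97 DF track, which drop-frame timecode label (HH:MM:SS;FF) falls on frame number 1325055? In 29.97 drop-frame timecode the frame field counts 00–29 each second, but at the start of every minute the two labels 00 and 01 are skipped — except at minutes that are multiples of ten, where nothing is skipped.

Each 10-minute DF block holds 10 × 60 × 30 − 9 × 2 = 17982 frames. 1325055 ÷ 17982 → 73 full blocks, remainder 12369.
Within the partial block the first minute is 1800 frames and each further minute 1798, so 6 further minute boundaries passed. Total skipped labels = 18 × 73 + 2 × 6 = 1326.
Non-drop label index = 1325055 + 1326 = 1326381; at 30 labels/s that is 12:16:52:21, i.e. DF 12:16:52;21.

12:16:52;21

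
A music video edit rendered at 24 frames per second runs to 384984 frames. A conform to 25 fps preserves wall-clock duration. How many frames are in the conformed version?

401025 frames

Target frames = source frames × (target rate / source rate) = 384984 × (25)/(24) = 384984 × 25/24 = 401025.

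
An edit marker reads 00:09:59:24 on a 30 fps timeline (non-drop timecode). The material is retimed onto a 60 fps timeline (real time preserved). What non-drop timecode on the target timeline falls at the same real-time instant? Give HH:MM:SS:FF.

Source frame index: (0×3600 + 9×60 + 59) × 30 + 24 = 17994.
Real time: 17994 / (30) = 2999/5 s.
Target frame: (2999/5) × (60) = 35988.
At 60 labels/s: frame 35988 → 00:09:59:48.

00:09:59:48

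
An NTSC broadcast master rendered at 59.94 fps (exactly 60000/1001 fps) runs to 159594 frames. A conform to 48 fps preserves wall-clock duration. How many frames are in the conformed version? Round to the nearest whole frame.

127803 frames

Frames at target rate = 159594 × (48) / (60000/1001) = 79876797/625 ≈ 127802.875.
Nearest whole frame: 127803.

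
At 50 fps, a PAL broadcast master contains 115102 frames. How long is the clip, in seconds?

2302.04 seconds

Running time = 115102 / (50) = 2302.04 s.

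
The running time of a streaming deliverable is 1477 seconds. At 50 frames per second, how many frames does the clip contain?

Frames = 1477 × 50 = 73850.

73850 frames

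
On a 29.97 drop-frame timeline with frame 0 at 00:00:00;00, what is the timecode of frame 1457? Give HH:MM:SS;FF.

00:00:48;17

Ten DF minutes hold 17982 frames, so frame 1457 lies in block 0 (frames 0–17981) with 1457 frames into that block.
The block's first minute is 1800 frames and the rest 1798 each; 1457 frames reaches minute 0, so 0 × 18 + 0 × 2 = 0 labels have been skipped so far.
Adding those back, label number 1457 + 0 = 1457 at 30 labels/s is 48 s + 17 f = 0 h 0 min 48 s frame 17, i.e. 00:00:48;17.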